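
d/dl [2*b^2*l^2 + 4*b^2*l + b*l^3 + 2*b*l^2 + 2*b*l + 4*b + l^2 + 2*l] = 4*b^2*l + 4*b^2 + 3*b*l^2 + 4*b*l + 2*b + 2*l + 2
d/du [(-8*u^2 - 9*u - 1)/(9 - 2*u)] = (16*u^2 - 144*u - 83)/(4*u^2 - 36*u + 81)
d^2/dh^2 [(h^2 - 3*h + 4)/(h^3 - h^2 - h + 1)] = 2*(h^4 - 7*h^3 + 21*h^2 + 3*h + 6)/(h^7 - h^6 - 3*h^5 + 3*h^4 + 3*h^3 - 3*h^2 - h + 1)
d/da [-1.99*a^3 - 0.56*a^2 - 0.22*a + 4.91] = -5.97*a^2 - 1.12*a - 0.22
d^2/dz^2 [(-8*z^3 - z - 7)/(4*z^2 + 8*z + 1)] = 8*(-124*z^3 - 132*z^2 - 171*z - 103)/(64*z^6 + 384*z^5 + 816*z^4 + 704*z^3 + 204*z^2 + 24*z + 1)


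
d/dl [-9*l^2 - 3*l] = -18*l - 3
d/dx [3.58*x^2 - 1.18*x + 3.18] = 7.16*x - 1.18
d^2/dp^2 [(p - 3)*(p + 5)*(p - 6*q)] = 6*p - 12*q + 4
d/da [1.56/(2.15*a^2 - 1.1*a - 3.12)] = (1.716 - 6.708*a)/(-2.15*a^2 + 1.1*a + 3.12)^2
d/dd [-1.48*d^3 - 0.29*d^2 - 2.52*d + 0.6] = -4.44*d^2 - 0.58*d - 2.52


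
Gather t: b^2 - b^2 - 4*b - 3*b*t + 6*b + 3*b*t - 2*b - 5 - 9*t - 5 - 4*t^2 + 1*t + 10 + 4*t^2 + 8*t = 0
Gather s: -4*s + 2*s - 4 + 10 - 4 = 2 - 2*s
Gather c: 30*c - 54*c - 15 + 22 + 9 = 16 - 24*c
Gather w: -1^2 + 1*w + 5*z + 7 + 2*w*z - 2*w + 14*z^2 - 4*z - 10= w*(2*z - 1) + 14*z^2 + z - 4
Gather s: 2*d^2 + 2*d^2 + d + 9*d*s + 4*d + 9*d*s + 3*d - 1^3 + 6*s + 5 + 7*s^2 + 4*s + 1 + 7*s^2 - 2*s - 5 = 4*d^2 + 8*d + 14*s^2 + s*(18*d + 8)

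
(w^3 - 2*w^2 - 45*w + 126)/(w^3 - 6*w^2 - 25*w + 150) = (w^2 + 4*w - 21)/(w^2 - 25)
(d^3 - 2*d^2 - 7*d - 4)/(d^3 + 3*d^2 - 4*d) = (d^3 - 2*d^2 - 7*d - 4)/(d*(d^2 + 3*d - 4))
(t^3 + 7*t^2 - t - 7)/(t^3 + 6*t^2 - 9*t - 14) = (t - 1)/(t - 2)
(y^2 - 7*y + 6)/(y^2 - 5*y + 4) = (y - 6)/(y - 4)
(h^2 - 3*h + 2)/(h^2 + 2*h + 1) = (h^2 - 3*h + 2)/(h^2 + 2*h + 1)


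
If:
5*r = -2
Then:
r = -2/5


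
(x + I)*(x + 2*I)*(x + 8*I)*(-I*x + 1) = -I*x^4 + 12*x^3 + 37*I*x^2 - 42*x - 16*I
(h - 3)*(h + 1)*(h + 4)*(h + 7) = h^4 + 9*h^3 + 3*h^2 - 89*h - 84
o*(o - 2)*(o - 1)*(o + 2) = o^4 - o^3 - 4*o^2 + 4*o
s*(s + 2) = s^2 + 2*s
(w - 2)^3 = w^3 - 6*w^2 + 12*w - 8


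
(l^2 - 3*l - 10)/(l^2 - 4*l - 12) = (l - 5)/(l - 6)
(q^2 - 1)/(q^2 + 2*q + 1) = (q - 1)/(q + 1)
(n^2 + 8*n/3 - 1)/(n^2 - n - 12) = (n - 1/3)/(n - 4)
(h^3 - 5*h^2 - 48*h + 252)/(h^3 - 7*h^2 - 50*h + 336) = (h - 6)/(h - 8)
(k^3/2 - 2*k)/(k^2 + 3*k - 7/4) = 2*k*(k^2 - 4)/(4*k^2 + 12*k - 7)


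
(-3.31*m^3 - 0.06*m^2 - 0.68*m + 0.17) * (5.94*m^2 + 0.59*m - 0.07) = -19.6614*m^5 - 2.3093*m^4 - 3.8429*m^3 + 0.6128*m^2 + 0.1479*m - 0.0119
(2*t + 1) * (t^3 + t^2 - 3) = 2*t^4 + 3*t^3 + t^2 - 6*t - 3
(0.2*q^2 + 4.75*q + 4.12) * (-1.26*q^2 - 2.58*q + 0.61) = -0.252*q^4 - 6.501*q^3 - 17.3242*q^2 - 7.7321*q + 2.5132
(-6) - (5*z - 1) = -5*z - 5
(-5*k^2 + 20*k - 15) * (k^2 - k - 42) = -5*k^4 + 25*k^3 + 175*k^2 - 825*k + 630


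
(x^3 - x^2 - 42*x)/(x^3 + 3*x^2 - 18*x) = (x - 7)/(x - 3)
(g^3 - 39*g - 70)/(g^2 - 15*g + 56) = (g^2 + 7*g + 10)/(g - 8)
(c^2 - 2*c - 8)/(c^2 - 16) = (c + 2)/(c + 4)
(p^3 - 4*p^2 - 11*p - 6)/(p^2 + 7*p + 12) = (p^3 - 4*p^2 - 11*p - 6)/(p^2 + 7*p + 12)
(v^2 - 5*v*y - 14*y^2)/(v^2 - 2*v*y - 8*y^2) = (-v + 7*y)/(-v + 4*y)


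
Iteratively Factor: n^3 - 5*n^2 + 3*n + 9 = (n - 3)*(n^2 - 2*n - 3) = (n - 3)*(n + 1)*(n - 3)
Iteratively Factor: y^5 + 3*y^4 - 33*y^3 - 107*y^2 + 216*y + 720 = (y - 3)*(y^4 + 6*y^3 - 15*y^2 - 152*y - 240) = (y - 5)*(y - 3)*(y^3 + 11*y^2 + 40*y + 48) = (y - 5)*(y - 3)*(y + 3)*(y^2 + 8*y + 16) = (y - 5)*(y - 3)*(y + 3)*(y + 4)*(y + 4)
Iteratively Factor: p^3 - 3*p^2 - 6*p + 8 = (p - 1)*(p^2 - 2*p - 8) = (p - 1)*(p + 2)*(p - 4)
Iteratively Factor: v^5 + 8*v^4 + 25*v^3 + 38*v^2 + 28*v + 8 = (v + 2)*(v^4 + 6*v^3 + 13*v^2 + 12*v + 4) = (v + 2)^2*(v^3 + 4*v^2 + 5*v + 2) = (v + 1)*(v + 2)^2*(v^2 + 3*v + 2) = (v + 1)^2*(v + 2)^2*(v + 2)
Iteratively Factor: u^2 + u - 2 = (u - 1)*(u + 2)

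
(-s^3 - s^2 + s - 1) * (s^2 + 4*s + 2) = -s^5 - 5*s^4 - 5*s^3 + s^2 - 2*s - 2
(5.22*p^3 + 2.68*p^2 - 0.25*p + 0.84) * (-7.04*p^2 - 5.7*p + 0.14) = -36.7488*p^5 - 48.6212*p^4 - 12.7852*p^3 - 4.1134*p^2 - 4.823*p + 0.1176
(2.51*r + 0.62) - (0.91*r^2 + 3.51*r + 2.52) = -0.91*r^2 - 1.0*r - 1.9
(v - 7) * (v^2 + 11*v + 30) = v^3 + 4*v^2 - 47*v - 210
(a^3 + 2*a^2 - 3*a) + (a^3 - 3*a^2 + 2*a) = 2*a^3 - a^2 - a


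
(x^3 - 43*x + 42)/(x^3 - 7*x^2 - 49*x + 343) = (x^2 - 7*x + 6)/(x^2 - 14*x + 49)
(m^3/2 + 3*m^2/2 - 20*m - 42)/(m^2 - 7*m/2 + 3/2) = (m^3 + 3*m^2 - 40*m - 84)/(2*m^2 - 7*m + 3)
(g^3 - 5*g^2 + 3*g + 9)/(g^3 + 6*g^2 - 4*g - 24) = (g^3 - 5*g^2 + 3*g + 9)/(g^3 + 6*g^2 - 4*g - 24)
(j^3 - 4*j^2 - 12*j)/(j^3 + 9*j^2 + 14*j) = (j - 6)/(j + 7)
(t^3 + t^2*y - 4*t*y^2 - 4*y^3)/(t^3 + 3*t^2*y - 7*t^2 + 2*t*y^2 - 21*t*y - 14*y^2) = (t - 2*y)/(t - 7)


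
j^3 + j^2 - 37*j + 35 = (j - 5)*(j - 1)*(j + 7)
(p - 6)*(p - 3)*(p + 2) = p^3 - 7*p^2 + 36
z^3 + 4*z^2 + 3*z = z*(z + 1)*(z + 3)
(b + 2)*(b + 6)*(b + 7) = b^3 + 15*b^2 + 68*b + 84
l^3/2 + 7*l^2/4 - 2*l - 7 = (l/2 + 1)*(l - 2)*(l + 7/2)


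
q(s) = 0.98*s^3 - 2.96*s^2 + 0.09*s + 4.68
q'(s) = 2.94*s^2 - 5.92*s + 0.09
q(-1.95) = -14.02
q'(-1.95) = 22.81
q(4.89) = 48.93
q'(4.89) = 41.44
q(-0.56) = 3.53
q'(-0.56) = 4.33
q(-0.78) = 2.34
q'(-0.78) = 6.50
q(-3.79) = -91.53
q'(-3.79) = 64.76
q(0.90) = 3.08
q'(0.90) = -2.86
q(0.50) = 4.11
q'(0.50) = -2.14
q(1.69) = 1.11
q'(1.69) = -1.52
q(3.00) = 4.77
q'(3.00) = 8.79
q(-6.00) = -314.10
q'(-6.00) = 141.45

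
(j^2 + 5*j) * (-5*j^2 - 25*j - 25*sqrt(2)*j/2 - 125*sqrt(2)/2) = -5*j^4 - 50*j^3 - 25*sqrt(2)*j^3/2 - 125*sqrt(2)*j^2 - 125*j^2 - 625*sqrt(2)*j/2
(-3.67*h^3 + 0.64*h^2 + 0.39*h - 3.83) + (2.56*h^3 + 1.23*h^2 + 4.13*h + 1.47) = -1.11*h^3 + 1.87*h^2 + 4.52*h - 2.36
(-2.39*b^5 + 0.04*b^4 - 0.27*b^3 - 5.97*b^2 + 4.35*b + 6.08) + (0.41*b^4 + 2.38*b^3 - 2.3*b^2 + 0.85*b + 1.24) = -2.39*b^5 + 0.45*b^4 + 2.11*b^3 - 8.27*b^2 + 5.2*b + 7.32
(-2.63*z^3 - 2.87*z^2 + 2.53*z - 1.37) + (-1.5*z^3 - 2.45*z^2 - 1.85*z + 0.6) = -4.13*z^3 - 5.32*z^2 + 0.68*z - 0.77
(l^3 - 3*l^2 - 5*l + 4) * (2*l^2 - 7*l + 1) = 2*l^5 - 13*l^4 + 12*l^3 + 40*l^2 - 33*l + 4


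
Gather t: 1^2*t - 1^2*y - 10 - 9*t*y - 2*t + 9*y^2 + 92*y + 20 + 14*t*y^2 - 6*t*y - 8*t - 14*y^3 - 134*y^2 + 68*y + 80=t*(14*y^2 - 15*y - 9) - 14*y^3 - 125*y^2 + 159*y + 90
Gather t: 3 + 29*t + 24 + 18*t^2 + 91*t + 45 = 18*t^2 + 120*t + 72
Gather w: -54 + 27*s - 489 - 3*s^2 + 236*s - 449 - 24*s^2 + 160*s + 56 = -27*s^2 + 423*s - 936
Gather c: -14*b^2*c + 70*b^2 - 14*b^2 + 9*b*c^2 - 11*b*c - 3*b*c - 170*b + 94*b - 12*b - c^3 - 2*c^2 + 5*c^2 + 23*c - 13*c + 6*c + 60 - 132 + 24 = 56*b^2 - 88*b - c^3 + c^2*(9*b + 3) + c*(-14*b^2 - 14*b + 16) - 48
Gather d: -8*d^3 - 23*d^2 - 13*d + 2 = -8*d^3 - 23*d^2 - 13*d + 2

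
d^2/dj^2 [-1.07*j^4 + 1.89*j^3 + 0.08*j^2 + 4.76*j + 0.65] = -12.84*j^2 + 11.34*j + 0.16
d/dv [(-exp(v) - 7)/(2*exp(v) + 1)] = 13*exp(v)/(2*exp(v) + 1)^2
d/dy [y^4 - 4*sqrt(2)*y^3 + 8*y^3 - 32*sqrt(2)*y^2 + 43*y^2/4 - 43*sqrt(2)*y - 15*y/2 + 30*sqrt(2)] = 4*y^3 - 12*sqrt(2)*y^2 + 24*y^2 - 64*sqrt(2)*y + 43*y/2 - 43*sqrt(2) - 15/2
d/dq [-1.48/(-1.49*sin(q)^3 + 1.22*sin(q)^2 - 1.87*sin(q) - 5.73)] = (-6.6156*sin(q)^2 + 3.6112*sin(q) - 2.7676)*cos(q)/(1.49*sin(q)^3 - 1.22*sin(q)^2 + 1.87*sin(q) + 5.73)^2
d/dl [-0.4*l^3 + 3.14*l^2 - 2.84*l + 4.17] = -1.2*l^2 + 6.28*l - 2.84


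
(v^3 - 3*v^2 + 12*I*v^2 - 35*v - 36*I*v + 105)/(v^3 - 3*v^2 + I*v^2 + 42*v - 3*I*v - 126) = (v + 5*I)/(v - 6*I)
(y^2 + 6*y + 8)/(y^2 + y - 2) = (y + 4)/(y - 1)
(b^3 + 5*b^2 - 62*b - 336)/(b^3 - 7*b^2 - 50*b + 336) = (b + 6)/(b - 6)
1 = 1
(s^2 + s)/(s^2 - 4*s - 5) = s/(s - 5)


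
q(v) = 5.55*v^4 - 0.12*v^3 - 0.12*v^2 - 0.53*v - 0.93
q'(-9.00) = -16211.33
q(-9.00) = 36495.15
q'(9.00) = 16151.95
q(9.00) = 36310.65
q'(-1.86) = -144.18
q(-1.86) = 66.84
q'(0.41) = 0.84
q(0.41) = -1.02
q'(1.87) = 142.93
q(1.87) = 64.74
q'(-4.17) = -1615.55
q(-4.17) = 1686.07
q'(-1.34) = -54.27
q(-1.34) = 17.75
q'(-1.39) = -60.51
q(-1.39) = 20.62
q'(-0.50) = -3.28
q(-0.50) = -0.33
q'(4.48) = 1987.29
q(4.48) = 2219.15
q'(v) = 22.2*v^3 - 0.36*v^2 - 0.24*v - 0.53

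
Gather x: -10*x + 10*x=0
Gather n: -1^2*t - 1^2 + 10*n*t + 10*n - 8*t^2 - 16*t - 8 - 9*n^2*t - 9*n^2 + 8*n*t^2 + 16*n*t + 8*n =n^2*(-9*t - 9) + n*(8*t^2 + 26*t + 18) - 8*t^2 - 17*t - 9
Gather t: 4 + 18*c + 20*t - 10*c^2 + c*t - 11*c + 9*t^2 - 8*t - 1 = -10*c^2 + 7*c + 9*t^2 + t*(c + 12) + 3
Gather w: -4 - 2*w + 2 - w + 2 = -3*w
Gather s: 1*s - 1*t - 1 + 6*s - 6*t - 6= 7*s - 7*t - 7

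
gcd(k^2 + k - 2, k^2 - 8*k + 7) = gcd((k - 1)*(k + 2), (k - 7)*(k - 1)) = k - 1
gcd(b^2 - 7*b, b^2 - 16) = 1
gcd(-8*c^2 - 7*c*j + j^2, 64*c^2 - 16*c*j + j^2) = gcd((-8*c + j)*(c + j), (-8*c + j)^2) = 8*c - j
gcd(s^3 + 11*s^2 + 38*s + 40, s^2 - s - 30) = s + 5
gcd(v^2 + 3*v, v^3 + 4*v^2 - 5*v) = v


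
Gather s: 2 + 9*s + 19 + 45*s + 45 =54*s + 66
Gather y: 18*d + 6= 18*d + 6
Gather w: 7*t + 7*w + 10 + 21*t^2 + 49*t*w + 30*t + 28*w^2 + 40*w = 21*t^2 + 37*t + 28*w^2 + w*(49*t + 47) + 10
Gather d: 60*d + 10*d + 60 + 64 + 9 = 70*d + 133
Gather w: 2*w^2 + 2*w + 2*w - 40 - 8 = 2*w^2 + 4*w - 48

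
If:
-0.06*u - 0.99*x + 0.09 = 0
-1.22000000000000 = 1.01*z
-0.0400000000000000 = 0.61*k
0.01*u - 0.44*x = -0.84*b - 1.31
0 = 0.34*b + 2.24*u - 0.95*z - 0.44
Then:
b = -1.51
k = -0.07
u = -0.09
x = 0.10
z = -1.21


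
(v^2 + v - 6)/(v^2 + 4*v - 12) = (v + 3)/(v + 6)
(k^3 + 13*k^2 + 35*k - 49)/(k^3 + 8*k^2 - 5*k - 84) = (k^2 + 6*k - 7)/(k^2 + k - 12)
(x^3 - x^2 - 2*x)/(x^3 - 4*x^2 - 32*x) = (-x^2 + x + 2)/(-x^2 + 4*x + 32)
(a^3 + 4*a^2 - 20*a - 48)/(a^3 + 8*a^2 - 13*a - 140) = (a^2 + 8*a + 12)/(a^2 + 12*a + 35)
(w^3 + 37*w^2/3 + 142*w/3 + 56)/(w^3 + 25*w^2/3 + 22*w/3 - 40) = (3*w + 7)/(3*w - 5)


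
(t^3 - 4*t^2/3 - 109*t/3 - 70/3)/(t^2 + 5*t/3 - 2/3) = (3*t^3 - 4*t^2 - 109*t - 70)/(3*t^2 + 5*t - 2)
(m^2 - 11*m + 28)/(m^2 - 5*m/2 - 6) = 2*(m - 7)/(2*m + 3)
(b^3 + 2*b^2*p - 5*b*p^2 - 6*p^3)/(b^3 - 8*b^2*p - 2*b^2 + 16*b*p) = (b^3 + 2*b^2*p - 5*b*p^2 - 6*p^3)/(b*(b^2 - 8*b*p - 2*b + 16*p))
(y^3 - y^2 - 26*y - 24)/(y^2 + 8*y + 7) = (y^2 - 2*y - 24)/(y + 7)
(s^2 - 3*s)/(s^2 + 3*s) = (s - 3)/(s + 3)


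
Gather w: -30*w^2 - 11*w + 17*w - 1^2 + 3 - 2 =-30*w^2 + 6*w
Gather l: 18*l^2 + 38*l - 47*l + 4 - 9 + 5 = 18*l^2 - 9*l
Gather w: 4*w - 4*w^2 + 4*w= -4*w^2 + 8*w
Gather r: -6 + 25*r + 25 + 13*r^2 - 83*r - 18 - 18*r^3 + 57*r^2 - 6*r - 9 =-18*r^3 + 70*r^2 - 64*r - 8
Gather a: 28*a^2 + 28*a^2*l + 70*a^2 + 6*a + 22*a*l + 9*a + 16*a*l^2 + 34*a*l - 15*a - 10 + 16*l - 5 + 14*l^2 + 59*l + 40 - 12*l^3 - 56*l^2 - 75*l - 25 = a^2*(28*l + 98) + a*(16*l^2 + 56*l) - 12*l^3 - 42*l^2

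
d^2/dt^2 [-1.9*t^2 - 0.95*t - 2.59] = -3.80000000000000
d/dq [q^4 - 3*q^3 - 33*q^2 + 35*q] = 4*q^3 - 9*q^2 - 66*q + 35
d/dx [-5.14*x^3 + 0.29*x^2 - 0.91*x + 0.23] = -15.42*x^2 + 0.58*x - 0.91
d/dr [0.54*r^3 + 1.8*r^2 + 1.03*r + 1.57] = 1.62*r^2 + 3.6*r + 1.03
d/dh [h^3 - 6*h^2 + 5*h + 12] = 3*h^2 - 12*h + 5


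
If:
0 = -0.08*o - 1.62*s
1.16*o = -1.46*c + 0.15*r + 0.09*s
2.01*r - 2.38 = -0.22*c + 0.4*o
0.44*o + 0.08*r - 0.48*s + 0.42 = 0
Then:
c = 0.93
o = -1.06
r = 0.87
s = 0.05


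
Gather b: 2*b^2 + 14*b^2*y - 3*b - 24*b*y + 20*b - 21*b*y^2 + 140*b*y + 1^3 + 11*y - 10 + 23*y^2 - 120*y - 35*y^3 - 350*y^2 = b^2*(14*y + 2) + b*(-21*y^2 + 116*y + 17) - 35*y^3 - 327*y^2 - 109*y - 9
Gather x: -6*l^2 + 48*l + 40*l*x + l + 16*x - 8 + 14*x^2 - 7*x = -6*l^2 + 49*l + 14*x^2 + x*(40*l + 9) - 8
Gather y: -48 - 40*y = -40*y - 48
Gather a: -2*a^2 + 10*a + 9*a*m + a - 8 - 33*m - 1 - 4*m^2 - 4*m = -2*a^2 + a*(9*m + 11) - 4*m^2 - 37*m - 9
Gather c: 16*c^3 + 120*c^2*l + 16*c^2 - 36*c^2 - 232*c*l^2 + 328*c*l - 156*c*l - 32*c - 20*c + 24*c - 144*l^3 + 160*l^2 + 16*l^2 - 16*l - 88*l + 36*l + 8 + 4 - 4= 16*c^3 + c^2*(120*l - 20) + c*(-232*l^2 + 172*l - 28) - 144*l^3 + 176*l^2 - 68*l + 8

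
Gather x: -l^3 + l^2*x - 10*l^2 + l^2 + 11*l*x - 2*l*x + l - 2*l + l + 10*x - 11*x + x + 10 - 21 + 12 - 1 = -l^3 - 9*l^2 + x*(l^2 + 9*l)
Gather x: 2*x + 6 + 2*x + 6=4*x + 12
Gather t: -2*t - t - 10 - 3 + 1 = -3*t - 12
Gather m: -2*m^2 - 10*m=-2*m^2 - 10*m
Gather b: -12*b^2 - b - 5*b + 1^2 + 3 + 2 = -12*b^2 - 6*b + 6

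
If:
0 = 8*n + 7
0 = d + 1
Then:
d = -1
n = -7/8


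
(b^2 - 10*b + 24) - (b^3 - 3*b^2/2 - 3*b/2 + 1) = -b^3 + 5*b^2/2 - 17*b/2 + 23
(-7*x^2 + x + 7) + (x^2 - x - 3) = 4 - 6*x^2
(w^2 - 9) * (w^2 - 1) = w^4 - 10*w^2 + 9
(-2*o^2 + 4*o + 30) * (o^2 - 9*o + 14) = -2*o^4 + 22*o^3 - 34*o^2 - 214*o + 420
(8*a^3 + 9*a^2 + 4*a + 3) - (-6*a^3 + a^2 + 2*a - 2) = 14*a^3 + 8*a^2 + 2*a + 5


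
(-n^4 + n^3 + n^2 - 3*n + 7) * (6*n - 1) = -6*n^5 + 7*n^4 + 5*n^3 - 19*n^2 + 45*n - 7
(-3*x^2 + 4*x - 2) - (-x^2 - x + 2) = -2*x^2 + 5*x - 4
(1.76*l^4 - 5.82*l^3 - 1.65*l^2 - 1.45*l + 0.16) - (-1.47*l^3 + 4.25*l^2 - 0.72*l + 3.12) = 1.76*l^4 - 4.35*l^3 - 5.9*l^2 - 0.73*l - 2.96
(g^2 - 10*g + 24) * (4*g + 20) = 4*g^3 - 20*g^2 - 104*g + 480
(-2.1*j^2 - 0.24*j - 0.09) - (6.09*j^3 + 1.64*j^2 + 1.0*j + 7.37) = -6.09*j^3 - 3.74*j^2 - 1.24*j - 7.46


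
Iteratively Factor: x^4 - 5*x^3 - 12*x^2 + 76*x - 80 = (x + 4)*(x^3 - 9*x^2 + 24*x - 20) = (x - 2)*(x + 4)*(x^2 - 7*x + 10) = (x - 2)^2*(x + 4)*(x - 5)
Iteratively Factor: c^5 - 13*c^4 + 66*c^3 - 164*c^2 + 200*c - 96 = (c - 2)*(c^4 - 11*c^3 + 44*c^2 - 76*c + 48) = (c - 4)*(c - 2)*(c^3 - 7*c^2 + 16*c - 12) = (c - 4)*(c - 3)*(c - 2)*(c^2 - 4*c + 4) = (c - 4)*(c - 3)*(c - 2)^2*(c - 2)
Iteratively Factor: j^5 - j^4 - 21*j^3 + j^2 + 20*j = (j - 5)*(j^4 + 4*j^3 - j^2 - 4*j) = (j - 5)*(j + 4)*(j^3 - j) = (j - 5)*(j - 1)*(j + 4)*(j^2 + j) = j*(j - 5)*(j - 1)*(j + 4)*(j + 1)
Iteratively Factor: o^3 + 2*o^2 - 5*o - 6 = (o - 2)*(o^2 + 4*o + 3) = (o - 2)*(o + 3)*(o + 1)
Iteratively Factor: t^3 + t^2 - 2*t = (t)*(t^2 + t - 2) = t*(t + 2)*(t - 1)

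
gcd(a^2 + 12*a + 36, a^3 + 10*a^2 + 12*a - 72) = a^2 + 12*a + 36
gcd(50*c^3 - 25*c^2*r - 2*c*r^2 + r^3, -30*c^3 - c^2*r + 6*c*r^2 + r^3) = -10*c^2 + 3*c*r + r^2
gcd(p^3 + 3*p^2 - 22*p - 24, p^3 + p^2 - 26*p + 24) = p^2 + 2*p - 24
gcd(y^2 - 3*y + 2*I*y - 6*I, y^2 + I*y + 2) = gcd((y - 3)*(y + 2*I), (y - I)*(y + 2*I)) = y + 2*I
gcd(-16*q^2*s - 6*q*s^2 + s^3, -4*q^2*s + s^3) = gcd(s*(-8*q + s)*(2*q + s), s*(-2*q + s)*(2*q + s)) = 2*q*s + s^2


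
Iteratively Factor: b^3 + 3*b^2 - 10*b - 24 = (b + 4)*(b^2 - b - 6) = (b + 2)*(b + 4)*(b - 3)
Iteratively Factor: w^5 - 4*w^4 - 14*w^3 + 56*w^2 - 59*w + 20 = (w + 4)*(w^4 - 8*w^3 + 18*w^2 - 16*w + 5) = (w - 1)*(w + 4)*(w^3 - 7*w^2 + 11*w - 5) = (w - 1)^2*(w + 4)*(w^2 - 6*w + 5) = (w - 1)^3*(w + 4)*(w - 5)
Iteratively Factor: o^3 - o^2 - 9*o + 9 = (o - 3)*(o^2 + 2*o - 3) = (o - 3)*(o + 3)*(o - 1)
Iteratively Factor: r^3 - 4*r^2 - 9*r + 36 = (r - 4)*(r^2 - 9) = (r - 4)*(r + 3)*(r - 3)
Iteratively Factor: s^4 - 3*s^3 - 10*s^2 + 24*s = (s)*(s^3 - 3*s^2 - 10*s + 24) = s*(s - 2)*(s^2 - s - 12) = s*(s - 2)*(s + 3)*(s - 4)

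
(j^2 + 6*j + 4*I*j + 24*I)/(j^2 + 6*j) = (j + 4*I)/j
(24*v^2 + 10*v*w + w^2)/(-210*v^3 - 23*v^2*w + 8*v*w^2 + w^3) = (-4*v - w)/(35*v^2 - 2*v*w - w^2)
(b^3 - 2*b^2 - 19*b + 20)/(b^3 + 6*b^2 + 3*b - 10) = (b^2 - b - 20)/(b^2 + 7*b + 10)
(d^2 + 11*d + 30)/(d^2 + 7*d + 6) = (d + 5)/(d + 1)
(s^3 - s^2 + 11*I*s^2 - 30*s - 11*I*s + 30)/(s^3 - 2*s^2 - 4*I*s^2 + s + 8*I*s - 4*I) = (s^2 + 11*I*s - 30)/(s^2 - s*(1 + 4*I) + 4*I)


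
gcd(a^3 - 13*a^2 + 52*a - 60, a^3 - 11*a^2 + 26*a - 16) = a - 2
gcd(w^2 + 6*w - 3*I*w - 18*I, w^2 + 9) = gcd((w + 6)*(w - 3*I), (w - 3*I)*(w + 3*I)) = w - 3*I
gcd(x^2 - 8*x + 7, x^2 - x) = x - 1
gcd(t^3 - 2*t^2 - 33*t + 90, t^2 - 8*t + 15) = t^2 - 8*t + 15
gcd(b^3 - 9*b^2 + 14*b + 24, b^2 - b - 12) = b - 4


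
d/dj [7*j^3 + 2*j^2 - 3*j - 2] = 21*j^2 + 4*j - 3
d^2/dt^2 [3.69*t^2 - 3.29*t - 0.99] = 7.38000000000000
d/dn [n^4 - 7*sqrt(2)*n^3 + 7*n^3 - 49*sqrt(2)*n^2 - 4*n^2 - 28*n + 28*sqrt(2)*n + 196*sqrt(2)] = 4*n^3 - 21*sqrt(2)*n^2 + 21*n^2 - 98*sqrt(2)*n - 8*n - 28 + 28*sqrt(2)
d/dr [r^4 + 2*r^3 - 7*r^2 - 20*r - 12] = 4*r^3 + 6*r^2 - 14*r - 20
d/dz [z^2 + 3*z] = 2*z + 3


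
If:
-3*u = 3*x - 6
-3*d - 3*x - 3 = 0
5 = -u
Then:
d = -8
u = -5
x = 7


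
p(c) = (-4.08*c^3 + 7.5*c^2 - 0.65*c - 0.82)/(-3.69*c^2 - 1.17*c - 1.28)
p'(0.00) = -0.08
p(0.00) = 0.64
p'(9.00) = 1.10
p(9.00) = 7.64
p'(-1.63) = 1.40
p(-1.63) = -4.12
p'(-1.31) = 1.72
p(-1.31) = -3.63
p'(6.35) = 1.09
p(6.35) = 4.74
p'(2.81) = 0.98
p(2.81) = 1.01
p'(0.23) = -1.82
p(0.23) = 0.36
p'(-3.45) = 1.11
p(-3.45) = -6.27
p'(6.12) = 1.08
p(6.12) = 4.49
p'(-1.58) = 1.43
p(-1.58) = -4.05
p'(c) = (7.38*c + 1.17)*(-4.08*c^3 + 7.5*c^2 - 0.65*c - 0.82)/(-3.69*c^2 - 1.17*c - 1.28)^2 + (-12.24*c^2 + 15.0*c - 0.65)/(-3.69*c^2 - 1.17*c - 1.28)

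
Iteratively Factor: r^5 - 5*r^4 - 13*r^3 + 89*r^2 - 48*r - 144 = (r - 4)*(r^4 - r^3 - 17*r^2 + 21*r + 36) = (r - 4)*(r + 1)*(r^3 - 2*r^2 - 15*r + 36) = (r - 4)*(r + 1)*(r + 4)*(r^2 - 6*r + 9) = (r - 4)*(r - 3)*(r + 1)*(r + 4)*(r - 3)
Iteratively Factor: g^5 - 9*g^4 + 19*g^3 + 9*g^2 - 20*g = (g - 4)*(g^4 - 5*g^3 - g^2 + 5*g) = g*(g - 4)*(g^3 - 5*g^2 - g + 5) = g*(g - 4)*(g + 1)*(g^2 - 6*g + 5) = g*(g - 5)*(g - 4)*(g + 1)*(g - 1)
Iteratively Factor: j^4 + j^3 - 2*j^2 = (j + 2)*(j^3 - j^2) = j*(j + 2)*(j^2 - j) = j^2*(j + 2)*(j - 1)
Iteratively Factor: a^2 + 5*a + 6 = (a + 2)*(a + 3)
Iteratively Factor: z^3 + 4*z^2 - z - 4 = (z + 4)*(z^2 - 1) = (z - 1)*(z + 4)*(z + 1)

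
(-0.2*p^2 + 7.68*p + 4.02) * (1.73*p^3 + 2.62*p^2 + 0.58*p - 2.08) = -0.346*p^5 + 12.7624*p^4 + 26.9602*p^3 + 15.4028*p^2 - 13.6428*p - 8.3616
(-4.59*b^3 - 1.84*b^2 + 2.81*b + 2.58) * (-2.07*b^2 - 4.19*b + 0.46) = 9.5013*b^5 + 23.0409*b^4 - 0.2185*b^3 - 17.9609*b^2 - 9.5176*b + 1.1868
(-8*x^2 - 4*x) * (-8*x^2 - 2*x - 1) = 64*x^4 + 48*x^3 + 16*x^2 + 4*x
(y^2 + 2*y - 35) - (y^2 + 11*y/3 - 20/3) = -5*y/3 - 85/3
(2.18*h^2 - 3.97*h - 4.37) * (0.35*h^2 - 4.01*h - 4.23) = 0.763*h^4 - 10.1313*h^3 + 5.1688*h^2 + 34.3168*h + 18.4851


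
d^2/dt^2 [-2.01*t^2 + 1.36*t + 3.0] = -4.02000000000000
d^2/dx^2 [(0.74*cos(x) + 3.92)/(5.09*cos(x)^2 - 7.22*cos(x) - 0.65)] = (-0.0137358722663955*cos(x)^5 - 0.310535885672129*cos(x)^4 + 0.326583072079246*cos(x)^3 + 0.255495560539547*cos(x)^2 - 0.595790884794504*cos(x) + 0.306413257053594)/(0.0944805268053421*cos(x)^6 - 0.402052693635306*cos(x)^5 + 0.534102833158447*cos(x)^4 - 0.166964715199033*cos(x)^3 - 0.068205666316894*cos(x)^2 - 0.00655653108722437*cos(x) - 0.000196756473070048)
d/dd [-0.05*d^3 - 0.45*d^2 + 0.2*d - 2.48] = -0.15*d^2 - 0.9*d + 0.2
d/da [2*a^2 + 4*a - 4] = 4*a + 4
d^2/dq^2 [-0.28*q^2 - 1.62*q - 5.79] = -0.560000000000000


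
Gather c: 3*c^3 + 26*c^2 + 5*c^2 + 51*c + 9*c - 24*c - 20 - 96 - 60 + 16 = 3*c^3 + 31*c^2 + 36*c - 160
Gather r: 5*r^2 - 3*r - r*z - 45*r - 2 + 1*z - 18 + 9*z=5*r^2 + r*(-z - 48) + 10*z - 20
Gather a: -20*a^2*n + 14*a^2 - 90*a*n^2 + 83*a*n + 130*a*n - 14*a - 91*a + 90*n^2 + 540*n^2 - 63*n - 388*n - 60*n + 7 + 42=a^2*(14 - 20*n) + a*(-90*n^2 + 213*n - 105) + 630*n^2 - 511*n + 49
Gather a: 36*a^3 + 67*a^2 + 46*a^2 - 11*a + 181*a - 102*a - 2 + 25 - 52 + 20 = 36*a^3 + 113*a^2 + 68*a - 9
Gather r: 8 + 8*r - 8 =8*r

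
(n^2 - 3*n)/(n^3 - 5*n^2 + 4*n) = (n - 3)/(n^2 - 5*n + 4)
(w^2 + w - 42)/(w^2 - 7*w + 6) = (w + 7)/(w - 1)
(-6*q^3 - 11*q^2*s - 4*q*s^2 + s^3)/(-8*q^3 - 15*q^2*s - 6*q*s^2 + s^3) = (6*q - s)/(8*q - s)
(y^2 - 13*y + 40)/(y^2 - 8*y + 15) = (y - 8)/(y - 3)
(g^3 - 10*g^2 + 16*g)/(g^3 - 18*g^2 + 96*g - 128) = g/(g - 8)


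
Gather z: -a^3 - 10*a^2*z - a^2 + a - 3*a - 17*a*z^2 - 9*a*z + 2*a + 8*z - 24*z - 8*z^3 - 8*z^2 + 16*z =-a^3 - a^2 - 8*z^3 + z^2*(-17*a - 8) + z*(-10*a^2 - 9*a)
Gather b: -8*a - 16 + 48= 32 - 8*a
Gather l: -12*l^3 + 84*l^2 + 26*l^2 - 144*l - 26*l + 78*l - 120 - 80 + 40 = -12*l^3 + 110*l^2 - 92*l - 160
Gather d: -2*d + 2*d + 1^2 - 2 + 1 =0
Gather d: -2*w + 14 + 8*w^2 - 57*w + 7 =8*w^2 - 59*w + 21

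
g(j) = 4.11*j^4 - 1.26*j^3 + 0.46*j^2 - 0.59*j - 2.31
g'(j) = 16.44*j^3 - 3.78*j^2 + 0.92*j - 0.59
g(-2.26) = 123.14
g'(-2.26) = -211.75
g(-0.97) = 3.48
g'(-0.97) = -20.04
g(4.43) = 1477.47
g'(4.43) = 1358.57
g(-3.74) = 876.38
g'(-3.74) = -916.94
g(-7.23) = 11732.59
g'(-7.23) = -6418.05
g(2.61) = 167.60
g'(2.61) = 268.36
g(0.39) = -2.45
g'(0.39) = 0.17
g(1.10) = 1.94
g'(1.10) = 17.73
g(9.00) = 26076.81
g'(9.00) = 11686.27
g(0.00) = -2.31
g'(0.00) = -0.59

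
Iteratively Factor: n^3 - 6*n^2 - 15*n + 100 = (n - 5)*(n^2 - n - 20) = (n - 5)^2*(n + 4)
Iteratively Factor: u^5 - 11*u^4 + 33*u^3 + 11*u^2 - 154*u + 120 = (u - 4)*(u^4 - 7*u^3 + 5*u^2 + 31*u - 30) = (u - 4)*(u - 1)*(u^3 - 6*u^2 - u + 30) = (u - 4)*(u - 3)*(u - 1)*(u^2 - 3*u - 10) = (u - 5)*(u - 4)*(u - 3)*(u - 1)*(u + 2)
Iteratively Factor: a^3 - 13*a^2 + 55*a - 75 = (a - 3)*(a^2 - 10*a + 25) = (a - 5)*(a - 3)*(a - 5)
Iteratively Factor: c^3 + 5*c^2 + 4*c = (c + 4)*(c^2 + c) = c*(c + 4)*(c + 1)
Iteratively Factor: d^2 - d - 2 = (d - 2)*(d + 1)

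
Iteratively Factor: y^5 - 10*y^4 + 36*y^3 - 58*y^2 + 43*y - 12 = (y - 1)*(y^4 - 9*y^3 + 27*y^2 - 31*y + 12) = (y - 3)*(y - 1)*(y^3 - 6*y^2 + 9*y - 4) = (y - 4)*(y - 3)*(y - 1)*(y^2 - 2*y + 1) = (y - 4)*(y - 3)*(y - 1)^2*(y - 1)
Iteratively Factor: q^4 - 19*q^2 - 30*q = (q + 2)*(q^3 - 2*q^2 - 15*q) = (q - 5)*(q + 2)*(q^2 + 3*q) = (q - 5)*(q + 2)*(q + 3)*(q)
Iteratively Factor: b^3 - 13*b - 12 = (b - 4)*(b^2 + 4*b + 3) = (b - 4)*(b + 3)*(b + 1)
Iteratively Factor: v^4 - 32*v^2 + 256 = (v + 4)*(v^3 - 4*v^2 - 16*v + 64) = (v + 4)^2*(v^2 - 8*v + 16) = (v - 4)*(v + 4)^2*(v - 4)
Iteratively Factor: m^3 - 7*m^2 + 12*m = (m)*(m^2 - 7*m + 12) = m*(m - 3)*(m - 4)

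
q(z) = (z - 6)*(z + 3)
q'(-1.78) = -6.56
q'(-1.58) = -6.16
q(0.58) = -19.40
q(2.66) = -18.90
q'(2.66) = 2.32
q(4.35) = -12.13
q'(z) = 2*z - 3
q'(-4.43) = -11.86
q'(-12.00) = -27.00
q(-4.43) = 14.91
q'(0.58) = -1.84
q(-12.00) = 162.00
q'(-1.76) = -6.52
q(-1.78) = -9.49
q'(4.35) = 5.70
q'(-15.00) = -33.00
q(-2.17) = -6.78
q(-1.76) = -9.62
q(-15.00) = 252.00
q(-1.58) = -10.76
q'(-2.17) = -7.34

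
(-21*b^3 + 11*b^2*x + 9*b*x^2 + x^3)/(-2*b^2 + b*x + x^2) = (21*b^2 + 10*b*x + x^2)/(2*b + x)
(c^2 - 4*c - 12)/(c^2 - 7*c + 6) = (c + 2)/(c - 1)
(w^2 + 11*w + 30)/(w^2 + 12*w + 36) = (w + 5)/(w + 6)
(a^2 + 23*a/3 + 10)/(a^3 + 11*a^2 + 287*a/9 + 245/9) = 3*(a + 6)/(3*a^2 + 28*a + 49)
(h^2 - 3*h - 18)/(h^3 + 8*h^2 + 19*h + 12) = (h - 6)/(h^2 + 5*h + 4)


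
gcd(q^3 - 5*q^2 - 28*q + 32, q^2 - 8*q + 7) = q - 1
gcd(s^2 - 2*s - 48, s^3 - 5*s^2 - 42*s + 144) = s^2 - 2*s - 48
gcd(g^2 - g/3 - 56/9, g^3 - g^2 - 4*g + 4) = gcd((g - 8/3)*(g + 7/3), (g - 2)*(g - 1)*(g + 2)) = 1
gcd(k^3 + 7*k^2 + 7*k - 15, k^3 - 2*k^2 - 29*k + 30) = k^2 + 4*k - 5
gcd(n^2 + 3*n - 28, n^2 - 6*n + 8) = n - 4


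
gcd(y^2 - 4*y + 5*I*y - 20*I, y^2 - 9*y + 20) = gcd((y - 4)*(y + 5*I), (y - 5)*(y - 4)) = y - 4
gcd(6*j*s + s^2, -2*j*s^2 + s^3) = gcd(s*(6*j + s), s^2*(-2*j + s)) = s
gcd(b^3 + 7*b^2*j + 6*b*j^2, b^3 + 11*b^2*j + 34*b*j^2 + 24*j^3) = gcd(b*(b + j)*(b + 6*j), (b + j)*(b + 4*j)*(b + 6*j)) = b^2 + 7*b*j + 6*j^2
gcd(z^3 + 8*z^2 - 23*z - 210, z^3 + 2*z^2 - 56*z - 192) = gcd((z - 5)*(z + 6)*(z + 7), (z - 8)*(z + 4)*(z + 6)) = z + 6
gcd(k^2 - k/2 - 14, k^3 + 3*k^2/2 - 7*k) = k + 7/2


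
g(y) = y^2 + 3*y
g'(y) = 2*y + 3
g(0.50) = 1.75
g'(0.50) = 4.00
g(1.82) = 8.77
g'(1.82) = 6.64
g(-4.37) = 5.99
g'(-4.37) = -5.74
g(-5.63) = 14.81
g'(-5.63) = -8.26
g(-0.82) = -1.79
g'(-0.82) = 1.36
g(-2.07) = -1.93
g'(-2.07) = -1.14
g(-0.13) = -0.37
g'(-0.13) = 2.74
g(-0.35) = -0.93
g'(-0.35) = 2.30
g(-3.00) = 0.00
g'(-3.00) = -3.00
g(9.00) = 108.00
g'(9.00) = 21.00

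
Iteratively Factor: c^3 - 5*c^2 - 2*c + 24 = (c - 4)*(c^2 - c - 6) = (c - 4)*(c - 3)*(c + 2)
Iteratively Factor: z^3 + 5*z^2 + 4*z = (z)*(z^2 + 5*z + 4) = z*(z + 1)*(z + 4)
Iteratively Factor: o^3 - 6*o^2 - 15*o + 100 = (o - 5)*(o^2 - o - 20) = (o - 5)^2*(o + 4)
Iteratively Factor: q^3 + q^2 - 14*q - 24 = (q + 2)*(q^2 - q - 12) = (q - 4)*(q + 2)*(q + 3)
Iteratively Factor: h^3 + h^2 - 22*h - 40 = (h + 4)*(h^2 - 3*h - 10) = (h - 5)*(h + 4)*(h + 2)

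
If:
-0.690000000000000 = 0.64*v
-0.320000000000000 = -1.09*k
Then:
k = 0.29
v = -1.08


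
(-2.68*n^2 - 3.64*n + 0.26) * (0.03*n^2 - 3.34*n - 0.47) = -0.0804*n^4 + 8.842*n^3 + 13.425*n^2 + 0.8424*n - 0.1222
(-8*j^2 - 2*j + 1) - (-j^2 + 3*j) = -7*j^2 - 5*j + 1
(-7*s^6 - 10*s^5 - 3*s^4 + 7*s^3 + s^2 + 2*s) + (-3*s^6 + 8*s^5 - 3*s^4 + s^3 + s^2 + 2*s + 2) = -10*s^6 - 2*s^5 - 6*s^4 + 8*s^3 + 2*s^2 + 4*s + 2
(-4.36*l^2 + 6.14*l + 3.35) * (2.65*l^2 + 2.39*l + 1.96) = -11.554*l^4 + 5.8506*l^3 + 15.0065*l^2 + 20.0409*l + 6.566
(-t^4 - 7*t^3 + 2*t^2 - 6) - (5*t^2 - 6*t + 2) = -t^4 - 7*t^3 - 3*t^2 + 6*t - 8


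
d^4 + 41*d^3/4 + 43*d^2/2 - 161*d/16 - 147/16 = (d - 3/4)*(d + 1/2)*(d + 7/2)*(d + 7)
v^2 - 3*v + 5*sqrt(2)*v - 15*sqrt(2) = (v - 3)*(v + 5*sqrt(2))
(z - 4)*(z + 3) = z^2 - z - 12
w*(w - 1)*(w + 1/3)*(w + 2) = w^4 + 4*w^3/3 - 5*w^2/3 - 2*w/3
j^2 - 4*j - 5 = (j - 5)*(j + 1)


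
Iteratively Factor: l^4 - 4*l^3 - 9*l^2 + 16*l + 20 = (l - 5)*(l^3 + l^2 - 4*l - 4) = (l - 5)*(l - 2)*(l^2 + 3*l + 2) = (l - 5)*(l - 2)*(l + 2)*(l + 1)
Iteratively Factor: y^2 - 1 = (y - 1)*(y + 1)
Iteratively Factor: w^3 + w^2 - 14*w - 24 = (w + 2)*(w^2 - w - 12) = (w - 4)*(w + 2)*(w + 3)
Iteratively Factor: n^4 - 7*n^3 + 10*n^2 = (n - 5)*(n^3 - 2*n^2) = n*(n - 5)*(n^2 - 2*n) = n^2*(n - 5)*(n - 2)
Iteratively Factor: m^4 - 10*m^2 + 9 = (m - 3)*(m^3 + 3*m^2 - m - 3) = (m - 3)*(m + 3)*(m^2 - 1) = (m - 3)*(m - 1)*(m + 3)*(m + 1)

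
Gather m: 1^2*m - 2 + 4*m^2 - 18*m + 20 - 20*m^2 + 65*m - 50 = -16*m^2 + 48*m - 32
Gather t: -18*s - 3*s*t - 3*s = -3*s*t - 21*s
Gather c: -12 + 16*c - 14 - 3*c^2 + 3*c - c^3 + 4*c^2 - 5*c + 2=-c^3 + c^2 + 14*c - 24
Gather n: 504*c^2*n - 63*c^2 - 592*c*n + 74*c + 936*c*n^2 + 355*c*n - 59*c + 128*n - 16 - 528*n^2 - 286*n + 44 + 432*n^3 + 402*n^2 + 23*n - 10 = -63*c^2 + 15*c + 432*n^3 + n^2*(936*c - 126) + n*(504*c^2 - 237*c - 135) + 18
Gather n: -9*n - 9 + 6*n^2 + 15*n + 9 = 6*n^2 + 6*n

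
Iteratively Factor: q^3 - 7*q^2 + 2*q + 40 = (q + 2)*(q^2 - 9*q + 20) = (q - 5)*(q + 2)*(q - 4)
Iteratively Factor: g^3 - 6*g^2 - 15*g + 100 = (g - 5)*(g^2 - g - 20) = (g - 5)^2*(g + 4)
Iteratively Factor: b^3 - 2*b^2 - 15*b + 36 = (b + 4)*(b^2 - 6*b + 9) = (b - 3)*(b + 4)*(b - 3)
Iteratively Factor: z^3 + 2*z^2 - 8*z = (z - 2)*(z^2 + 4*z) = (z - 2)*(z + 4)*(z)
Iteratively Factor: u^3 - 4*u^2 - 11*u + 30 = (u + 3)*(u^2 - 7*u + 10) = (u - 5)*(u + 3)*(u - 2)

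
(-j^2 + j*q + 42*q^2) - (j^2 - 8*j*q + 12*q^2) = -2*j^2 + 9*j*q + 30*q^2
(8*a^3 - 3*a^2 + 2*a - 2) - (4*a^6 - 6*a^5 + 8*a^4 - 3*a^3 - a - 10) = -4*a^6 + 6*a^5 - 8*a^4 + 11*a^3 - 3*a^2 + 3*a + 8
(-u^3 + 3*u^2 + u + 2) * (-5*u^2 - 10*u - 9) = 5*u^5 - 5*u^4 - 26*u^3 - 47*u^2 - 29*u - 18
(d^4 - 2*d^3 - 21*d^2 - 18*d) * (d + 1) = d^5 - d^4 - 23*d^3 - 39*d^2 - 18*d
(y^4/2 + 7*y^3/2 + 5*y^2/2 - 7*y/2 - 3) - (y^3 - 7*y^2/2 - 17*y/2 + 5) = y^4/2 + 5*y^3/2 + 6*y^2 + 5*y - 8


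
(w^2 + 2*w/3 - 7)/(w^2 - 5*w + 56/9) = 3*(w + 3)/(3*w - 8)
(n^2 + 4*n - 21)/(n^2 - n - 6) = (n + 7)/(n + 2)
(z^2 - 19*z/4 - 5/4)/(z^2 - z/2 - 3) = (-4*z^2 + 19*z + 5)/(2*(-2*z^2 + z + 6))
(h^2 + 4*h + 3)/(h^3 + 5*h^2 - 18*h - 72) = (h + 1)/(h^2 + 2*h - 24)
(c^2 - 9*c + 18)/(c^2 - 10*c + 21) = (c - 6)/(c - 7)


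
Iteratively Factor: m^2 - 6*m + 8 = (m - 4)*(m - 2)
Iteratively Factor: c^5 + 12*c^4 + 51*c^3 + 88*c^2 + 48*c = (c)*(c^4 + 12*c^3 + 51*c^2 + 88*c + 48) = c*(c + 1)*(c^3 + 11*c^2 + 40*c + 48) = c*(c + 1)*(c + 4)*(c^2 + 7*c + 12) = c*(c + 1)*(c + 3)*(c + 4)*(c + 4)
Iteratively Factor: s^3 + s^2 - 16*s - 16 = (s + 1)*(s^2 - 16) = (s + 1)*(s + 4)*(s - 4)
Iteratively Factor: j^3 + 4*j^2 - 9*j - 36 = (j + 3)*(j^2 + j - 12) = (j - 3)*(j + 3)*(j + 4)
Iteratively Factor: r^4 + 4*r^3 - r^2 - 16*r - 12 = (r + 1)*(r^3 + 3*r^2 - 4*r - 12) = (r + 1)*(r + 2)*(r^2 + r - 6) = (r - 2)*(r + 1)*(r + 2)*(r + 3)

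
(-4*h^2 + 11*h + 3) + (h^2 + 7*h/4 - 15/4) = -3*h^2 + 51*h/4 - 3/4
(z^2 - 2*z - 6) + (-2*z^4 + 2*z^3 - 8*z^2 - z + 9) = -2*z^4 + 2*z^3 - 7*z^2 - 3*z + 3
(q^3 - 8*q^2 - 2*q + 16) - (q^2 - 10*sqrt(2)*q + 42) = q^3 - 9*q^2 - 2*q + 10*sqrt(2)*q - 26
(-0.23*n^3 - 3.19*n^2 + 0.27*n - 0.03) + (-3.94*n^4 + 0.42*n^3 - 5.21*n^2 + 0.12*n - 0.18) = -3.94*n^4 + 0.19*n^3 - 8.4*n^2 + 0.39*n - 0.21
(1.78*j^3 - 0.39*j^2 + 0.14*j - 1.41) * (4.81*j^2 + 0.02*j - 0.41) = 8.5618*j^5 - 1.8403*j^4 - 0.0642*j^3 - 6.6194*j^2 - 0.0856*j + 0.5781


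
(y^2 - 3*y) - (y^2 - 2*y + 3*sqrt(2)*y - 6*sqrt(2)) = -3*sqrt(2)*y - y + 6*sqrt(2)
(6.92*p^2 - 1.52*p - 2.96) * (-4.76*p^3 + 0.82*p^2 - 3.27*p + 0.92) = -32.9392*p^5 + 12.9096*p^4 - 9.7852*p^3 + 8.9096*p^2 + 8.2808*p - 2.7232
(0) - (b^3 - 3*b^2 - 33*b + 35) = -b^3 + 3*b^2 + 33*b - 35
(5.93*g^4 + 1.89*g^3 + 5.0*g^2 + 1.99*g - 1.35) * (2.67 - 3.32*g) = -19.6876*g^5 + 9.5583*g^4 - 11.5537*g^3 + 6.7432*g^2 + 9.7953*g - 3.6045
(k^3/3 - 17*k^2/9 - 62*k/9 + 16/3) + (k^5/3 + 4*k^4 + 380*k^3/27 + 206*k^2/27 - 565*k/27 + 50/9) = k^5/3 + 4*k^4 + 389*k^3/27 + 155*k^2/27 - 751*k/27 + 98/9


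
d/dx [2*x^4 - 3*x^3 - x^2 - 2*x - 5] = 8*x^3 - 9*x^2 - 2*x - 2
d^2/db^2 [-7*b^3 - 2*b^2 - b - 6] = -42*b - 4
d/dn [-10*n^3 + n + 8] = 1 - 30*n^2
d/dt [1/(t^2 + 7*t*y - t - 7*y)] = (-2*t - 7*y + 1)/(t^2 + 7*t*y - t - 7*y)^2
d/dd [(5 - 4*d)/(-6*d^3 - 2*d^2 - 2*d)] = (-24*d^3 + 41*d^2 + 10*d + 5)/(2*d^2*(9*d^4 + 6*d^3 + 7*d^2 + 2*d + 1))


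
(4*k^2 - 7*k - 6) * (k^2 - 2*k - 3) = 4*k^4 - 15*k^3 - 4*k^2 + 33*k + 18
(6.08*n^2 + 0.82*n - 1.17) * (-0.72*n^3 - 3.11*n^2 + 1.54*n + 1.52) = -4.3776*n^5 - 19.4992*n^4 + 7.6554*n^3 + 14.1431*n^2 - 0.5554*n - 1.7784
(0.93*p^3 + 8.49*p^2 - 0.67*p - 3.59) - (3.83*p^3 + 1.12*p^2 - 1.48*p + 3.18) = -2.9*p^3 + 7.37*p^2 + 0.81*p - 6.77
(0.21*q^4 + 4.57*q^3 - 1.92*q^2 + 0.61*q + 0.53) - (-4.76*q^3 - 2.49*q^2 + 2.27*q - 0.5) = 0.21*q^4 + 9.33*q^3 + 0.57*q^2 - 1.66*q + 1.03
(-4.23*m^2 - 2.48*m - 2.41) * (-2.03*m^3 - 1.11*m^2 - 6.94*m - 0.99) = 8.5869*m^5 + 9.7297*m^4 + 37.0013*m^3 + 24.074*m^2 + 19.1806*m + 2.3859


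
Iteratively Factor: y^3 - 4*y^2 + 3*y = (y - 1)*(y^2 - 3*y) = y*(y - 1)*(y - 3)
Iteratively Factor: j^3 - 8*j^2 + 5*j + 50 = (j - 5)*(j^2 - 3*j - 10) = (j - 5)^2*(j + 2)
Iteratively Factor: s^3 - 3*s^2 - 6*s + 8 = (s + 2)*(s^2 - 5*s + 4) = (s - 1)*(s + 2)*(s - 4)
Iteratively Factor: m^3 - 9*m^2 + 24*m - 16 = (m - 4)*(m^2 - 5*m + 4) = (m - 4)*(m - 1)*(m - 4)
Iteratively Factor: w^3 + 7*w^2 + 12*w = (w + 3)*(w^2 + 4*w) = w*(w + 3)*(w + 4)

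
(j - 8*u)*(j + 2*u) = j^2 - 6*j*u - 16*u^2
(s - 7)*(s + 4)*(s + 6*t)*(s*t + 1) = s^4*t + 6*s^3*t^2 - 3*s^3*t + s^3 - 18*s^2*t^2 - 22*s^2*t - 3*s^2 - 168*s*t^2 - 18*s*t - 28*s - 168*t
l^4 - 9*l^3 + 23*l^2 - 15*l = l*(l - 5)*(l - 3)*(l - 1)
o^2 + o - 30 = (o - 5)*(o + 6)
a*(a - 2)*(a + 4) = a^3 + 2*a^2 - 8*a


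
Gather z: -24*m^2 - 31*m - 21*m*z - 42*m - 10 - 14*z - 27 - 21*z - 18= -24*m^2 - 73*m + z*(-21*m - 35) - 55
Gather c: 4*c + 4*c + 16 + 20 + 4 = 8*c + 40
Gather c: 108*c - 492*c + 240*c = -144*c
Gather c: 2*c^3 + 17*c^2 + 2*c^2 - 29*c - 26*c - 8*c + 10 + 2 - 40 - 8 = 2*c^3 + 19*c^2 - 63*c - 36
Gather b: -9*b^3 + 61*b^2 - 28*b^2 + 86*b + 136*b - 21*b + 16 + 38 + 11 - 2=-9*b^3 + 33*b^2 + 201*b + 63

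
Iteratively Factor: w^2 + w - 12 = (w - 3)*(w + 4)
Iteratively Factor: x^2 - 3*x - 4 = (x - 4)*(x + 1)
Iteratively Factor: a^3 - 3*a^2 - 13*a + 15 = (a - 1)*(a^2 - 2*a - 15) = (a - 5)*(a - 1)*(a + 3)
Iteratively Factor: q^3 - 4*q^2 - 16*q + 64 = (q - 4)*(q^2 - 16) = (q - 4)^2*(q + 4)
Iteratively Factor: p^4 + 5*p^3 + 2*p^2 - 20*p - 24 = (p - 2)*(p^3 + 7*p^2 + 16*p + 12) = (p - 2)*(p + 2)*(p^2 + 5*p + 6) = (p - 2)*(p + 2)*(p + 3)*(p + 2)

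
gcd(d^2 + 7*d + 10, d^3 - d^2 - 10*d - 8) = d + 2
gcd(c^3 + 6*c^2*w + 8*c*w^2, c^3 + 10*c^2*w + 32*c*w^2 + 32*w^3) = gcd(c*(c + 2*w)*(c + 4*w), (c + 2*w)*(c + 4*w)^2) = c^2 + 6*c*w + 8*w^2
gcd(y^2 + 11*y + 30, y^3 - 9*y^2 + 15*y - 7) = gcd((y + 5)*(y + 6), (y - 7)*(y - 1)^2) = 1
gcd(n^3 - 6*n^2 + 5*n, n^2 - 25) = n - 5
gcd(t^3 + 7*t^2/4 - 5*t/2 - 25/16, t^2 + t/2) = t + 1/2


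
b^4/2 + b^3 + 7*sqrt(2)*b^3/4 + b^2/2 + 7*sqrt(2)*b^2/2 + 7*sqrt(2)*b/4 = b*(b/2 + 1/2)*(b + 1)*(b + 7*sqrt(2)/2)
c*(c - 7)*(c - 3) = c^3 - 10*c^2 + 21*c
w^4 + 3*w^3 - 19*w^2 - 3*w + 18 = (w - 3)*(w - 1)*(w + 1)*(w + 6)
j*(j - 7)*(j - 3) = j^3 - 10*j^2 + 21*j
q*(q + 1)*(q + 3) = q^3 + 4*q^2 + 3*q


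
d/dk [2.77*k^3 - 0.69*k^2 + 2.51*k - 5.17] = 8.31*k^2 - 1.38*k + 2.51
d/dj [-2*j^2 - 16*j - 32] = -4*j - 16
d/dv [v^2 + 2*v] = 2*v + 2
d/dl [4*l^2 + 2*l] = 8*l + 2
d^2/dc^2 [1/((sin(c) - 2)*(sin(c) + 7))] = (-4*sin(c)^4 - 15*sin(c)^3 - 75*sin(c)^2 - 40*sin(c) + 78)/((sin(c) - 2)^3*(sin(c) + 7)^3)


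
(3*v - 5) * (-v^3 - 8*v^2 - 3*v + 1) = -3*v^4 - 19*v^3 + 31*v^2 + 18*v - 5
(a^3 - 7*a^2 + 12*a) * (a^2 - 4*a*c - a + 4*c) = a^5 - 4*a^4*c - 8*a^4 + 32*a^3*c + 19*a^3 - 76*a^2*c - 12*a^2 + 48*a*c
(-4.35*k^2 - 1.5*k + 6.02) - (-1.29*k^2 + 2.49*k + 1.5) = -3.06*k^2 - 3.99*k + 4.52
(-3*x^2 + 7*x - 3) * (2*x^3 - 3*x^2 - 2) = -6*x^5 + 23*x^4 - 27*x^3 + 15*x^2 - 14*x + 6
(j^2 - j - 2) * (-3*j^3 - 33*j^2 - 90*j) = -3*j^5 - 30*j^4 - 51*j^3 + 156*j^2 + 180*j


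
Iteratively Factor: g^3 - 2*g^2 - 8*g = (g + 2)*(g^2 - 4*g) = g*(g + 2)*(g - 4)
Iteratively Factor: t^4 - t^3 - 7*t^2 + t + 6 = (t + 2)*(t^3 - 3*t^2 - t + 3) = (t - 1)*(t + 2)*(t^2 - 2*t - 3) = (t - 3)*(t - 1)*(t + 2)*(t + 1)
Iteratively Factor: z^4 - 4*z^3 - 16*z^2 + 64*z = (z - 4)*(z^3 - 16*z) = z*(z - 4)*(z^2 - 16) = z*(z - 4)^2*(z + 4)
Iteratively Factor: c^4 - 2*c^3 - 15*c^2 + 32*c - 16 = (c - 1)*(c^3 - c^2 - 16*c + 16) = (c - 1)*(c + 4)*(c^2 - 5*c + 4) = (c - 1)^2*(c + 4)*(c - 4)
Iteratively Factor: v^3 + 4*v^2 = (v)*(v^2 + 4*v) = v*(v + 4)*(v)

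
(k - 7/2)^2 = k^2 - 7*k + 49/4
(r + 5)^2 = r^2 + 10*r + 25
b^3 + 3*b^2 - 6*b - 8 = (b - 2)*(b + 1)*(b + 4)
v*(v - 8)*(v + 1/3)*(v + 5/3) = v^4 - 6*v^3 - 139*v^2/9 - 40*v/9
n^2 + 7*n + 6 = (n + 1)*(n + 6)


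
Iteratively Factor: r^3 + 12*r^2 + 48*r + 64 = (r + 4)*(r^2 + 8*r + 16) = (r + 4)^2*(r + 4)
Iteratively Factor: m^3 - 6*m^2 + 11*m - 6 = (m - 2)*(m^2 - 4*m + 3) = (m - 3)*(m - 2)*(m - 1)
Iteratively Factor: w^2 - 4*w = (w)*(w - 4)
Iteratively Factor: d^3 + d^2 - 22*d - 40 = (d + 4)*(d^2 - 3*d - 10) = (d + 2)*(d + 4)*(d - 5)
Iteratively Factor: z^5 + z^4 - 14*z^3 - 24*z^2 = (z)*(z^4 + z^3 - 14*z^2 - 24*z) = z*(z + 3)*(z^3 - 2*z^2 - 8*z) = z*(z - 4)*(z + 3)*(z^2 + 2*z) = z*(z - 4)*(z + 2)*(z + 3)*(z)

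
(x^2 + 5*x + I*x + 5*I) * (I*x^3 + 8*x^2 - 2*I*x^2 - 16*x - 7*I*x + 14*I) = I*x^5 + 7*x^4 + 3*I*x^4 + 21*x^3 - 9*I*x^3 - 63*x^2 + 3*I*x^2 + 21*x - 10*I*x - 70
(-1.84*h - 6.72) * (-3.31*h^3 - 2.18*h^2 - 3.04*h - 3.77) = 6.0904*h^4 + 26.2544*h^3 + 20.2432*h^2 + 27.3656*h + 25.3344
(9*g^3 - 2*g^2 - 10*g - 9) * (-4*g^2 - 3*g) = -36*g^5 - 19*g^4 + 46*g^3 + 66*g^2 + 27*g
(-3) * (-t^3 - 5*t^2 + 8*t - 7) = 3*t^3 + 15*t^2 - 24*t + 21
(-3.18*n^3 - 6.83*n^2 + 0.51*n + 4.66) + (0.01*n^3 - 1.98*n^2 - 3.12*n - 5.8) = -3.17*n^3 - 8.81*n^2 - 2.61*n - 1.14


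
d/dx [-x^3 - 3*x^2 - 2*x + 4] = -3*x^2 - 6*x - 2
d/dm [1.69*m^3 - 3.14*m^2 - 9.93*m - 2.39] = 5.07*m^2 - 6.28*m - 9.93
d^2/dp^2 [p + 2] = 0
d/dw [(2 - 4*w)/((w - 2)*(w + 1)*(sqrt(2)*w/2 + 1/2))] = 4*(sqrt(2)*(w - 2)*(w + 1)*(2*w - 1) - 2*(w - 2)*(w + 1)*(sqrt(2)*w + 1) + (w - 2)*(2*w - 1)*(sqrt(2)*w + 1) + (w + 1)*(2*w - 1)*(sqrt(2)*w + 1))/((w - 2)^2*(w + 1)^2*(sqrt(2)*w + 1)^2)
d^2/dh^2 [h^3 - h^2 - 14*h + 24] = 6*h - 2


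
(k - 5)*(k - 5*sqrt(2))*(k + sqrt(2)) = k^3 - 4*sqrt(2)*k^2 - 5*k^2 - 10*k + 20*sqrt(2)*k + 50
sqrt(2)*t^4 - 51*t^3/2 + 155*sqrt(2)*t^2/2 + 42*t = t*(t - 7*sqrt(2))*(t - 6*sqrt(2))*(sqrt(2)*t + 1/2)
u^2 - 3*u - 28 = (u - 7)*(u + 4)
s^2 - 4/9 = (s - 2/3)*(s + 2/3)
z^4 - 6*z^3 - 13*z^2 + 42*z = z*(z - 7)*(z - 2)*(z + 3)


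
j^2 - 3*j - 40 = (j - 8)*(j + 5)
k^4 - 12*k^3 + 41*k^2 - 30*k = k*(k - 6)*(k - 5)*(k - 1)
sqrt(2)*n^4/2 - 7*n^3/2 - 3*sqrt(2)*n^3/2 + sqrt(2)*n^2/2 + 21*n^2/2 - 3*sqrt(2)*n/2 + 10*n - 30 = (n - 3)*(n - 5*sqrt(2)/2)*(n - 2*sqrt(2))*(sqrt(2)*n/2 + 1)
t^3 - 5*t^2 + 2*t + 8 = (t - 4)*(t - 2)*(t + 1)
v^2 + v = v*(v + 1)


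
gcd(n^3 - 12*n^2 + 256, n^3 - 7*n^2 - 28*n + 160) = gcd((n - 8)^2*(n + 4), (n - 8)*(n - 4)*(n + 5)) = n - 8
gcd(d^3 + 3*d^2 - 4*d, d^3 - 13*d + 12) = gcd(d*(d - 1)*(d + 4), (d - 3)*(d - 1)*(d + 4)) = d^2 + 3*d - 4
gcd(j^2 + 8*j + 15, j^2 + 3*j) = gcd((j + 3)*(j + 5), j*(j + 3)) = j + 3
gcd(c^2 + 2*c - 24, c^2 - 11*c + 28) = c - 4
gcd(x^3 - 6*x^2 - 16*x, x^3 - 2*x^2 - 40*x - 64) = x^2 - 6*x - 16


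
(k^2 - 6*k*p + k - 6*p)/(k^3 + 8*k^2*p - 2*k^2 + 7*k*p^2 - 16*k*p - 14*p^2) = (k^2 - 6*k*p + k - 6*p)/(k^3 + 8*k^2*p - 2*k^2 + 7*k*p^2 - 16*k*p - 14*p^2)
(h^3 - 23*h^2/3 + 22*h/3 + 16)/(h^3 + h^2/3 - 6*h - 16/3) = (h - 6)/(h + 2)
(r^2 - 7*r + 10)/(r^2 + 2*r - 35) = (r - 2)/(r + 7)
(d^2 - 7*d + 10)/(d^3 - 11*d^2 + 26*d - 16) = (d - 5)/(d^2 - 9*d + 8)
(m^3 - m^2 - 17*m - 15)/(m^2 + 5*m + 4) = (m^2 - 2*m - 15)/(m + 4)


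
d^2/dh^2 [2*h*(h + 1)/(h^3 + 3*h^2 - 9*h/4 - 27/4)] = 32*(8*h^6 + 24*h^5 + 126*h^4 + 522*h^3 + 810*h^2 + 486*h + 243)/(64*h^9 + 576*h^8 + 1296*h^7 - 2160*h^6 - 10692*h^5 - 2916*h^4 + 25515*h^3 + 19683*h^2 - 19683*h - 19683)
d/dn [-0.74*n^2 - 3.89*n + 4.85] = -1.48*n - 3.89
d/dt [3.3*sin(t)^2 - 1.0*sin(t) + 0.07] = (6.6*sin(t) - 1.0)*cos(t)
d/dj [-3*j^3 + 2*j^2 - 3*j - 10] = -9*j^2 + 4*j - 3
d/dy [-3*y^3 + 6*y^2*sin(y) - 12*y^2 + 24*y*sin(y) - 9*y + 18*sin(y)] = 6*y^2*cos(y) - 9*y^2 + 12*y*sin(y) + 24*y*cos(y) - 24*y + 24*sin(y) + 18*cos(y) - 9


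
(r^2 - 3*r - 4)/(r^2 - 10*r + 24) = (r + 1)/(r - 6)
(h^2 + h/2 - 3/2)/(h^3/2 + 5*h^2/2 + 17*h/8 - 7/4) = 4*(2*h^2 + h - 3)/(4*h^3 + 20*h^2 + 17*h - 14)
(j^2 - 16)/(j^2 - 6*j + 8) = (j + 4)/(j - 2)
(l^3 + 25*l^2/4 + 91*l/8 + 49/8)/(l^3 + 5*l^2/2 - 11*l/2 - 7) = (l + 7/4)/(l - 2)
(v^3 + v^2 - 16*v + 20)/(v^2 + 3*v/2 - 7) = 2*(v^2 + 3*v - 10)/(2*v + 7)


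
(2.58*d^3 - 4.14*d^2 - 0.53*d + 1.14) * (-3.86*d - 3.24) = -9.9588*d^4 + 7.6212*d^3 + 15.4594*d^2 - 2.6832*d - 3.6936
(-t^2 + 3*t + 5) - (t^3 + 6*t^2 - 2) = -t^3 - 7*t^2 + 3*t + 7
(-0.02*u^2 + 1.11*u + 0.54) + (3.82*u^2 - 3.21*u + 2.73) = 3.8*u^2 - 2.1*u + 3.27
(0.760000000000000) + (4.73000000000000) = 5.49000000000000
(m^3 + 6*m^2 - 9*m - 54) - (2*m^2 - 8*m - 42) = m^3 + 4*m^2 - m - 12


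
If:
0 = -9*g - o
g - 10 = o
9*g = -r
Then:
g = 1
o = -9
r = -9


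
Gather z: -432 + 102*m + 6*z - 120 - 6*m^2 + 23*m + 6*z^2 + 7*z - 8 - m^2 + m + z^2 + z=-7*m^2 + 126*m + 7*z^2 + 14*z - 560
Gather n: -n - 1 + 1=-n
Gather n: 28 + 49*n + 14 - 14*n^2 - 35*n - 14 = -14*n^2 + 14*n + 28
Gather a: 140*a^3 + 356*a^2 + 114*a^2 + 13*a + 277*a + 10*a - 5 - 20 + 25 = 140*a^3 + 470*a^2 + 300*a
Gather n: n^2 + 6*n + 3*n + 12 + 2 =n^2 + 9*n + 14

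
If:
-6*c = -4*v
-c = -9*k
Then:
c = 2*v/3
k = 2*v/27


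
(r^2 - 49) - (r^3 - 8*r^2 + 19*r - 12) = -r^3 + 9*r^2 - 19*r - 37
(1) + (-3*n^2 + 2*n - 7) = -3*n^2 + 2*n - 6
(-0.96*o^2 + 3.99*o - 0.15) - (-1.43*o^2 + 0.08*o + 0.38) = 0.47*o^2 + 3.91*o - 0.53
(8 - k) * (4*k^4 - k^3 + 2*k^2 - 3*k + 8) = -4*k^5 + 33*k^4 - 10*k^3 + 19*k^2 - 32*k + 64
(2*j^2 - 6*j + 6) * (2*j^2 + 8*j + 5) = 4*j^4 + 4*j^3 - 26*j^2 + 18*j + 30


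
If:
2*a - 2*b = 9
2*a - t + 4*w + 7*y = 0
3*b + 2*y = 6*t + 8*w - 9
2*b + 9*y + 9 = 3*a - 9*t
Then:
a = 81/110 - 216*y/55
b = -216*y/55 - 207/55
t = 9/110 - 79*y/55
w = -8*y/55 - 153/440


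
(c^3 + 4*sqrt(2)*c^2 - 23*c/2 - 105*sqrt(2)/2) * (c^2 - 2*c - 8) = c^5 - 2*c^4 + 4*sqrt(2)*c^4 - 39*c^3/2 - 8*sqrt(2)*c^3 - 169*sqrt(2)*c^2/2 + 23*c^2 + 92*c + 105*sqrt(2)*c + 420*sqrt(2)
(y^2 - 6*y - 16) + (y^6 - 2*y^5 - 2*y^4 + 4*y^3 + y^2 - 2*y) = y^6 - 2*y^5 - 2*y^4 + 4*y^3 + 2*y^2 - 8*y - 16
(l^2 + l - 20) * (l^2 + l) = l^4 + 2*l^3 - 19*l^2 - 20*l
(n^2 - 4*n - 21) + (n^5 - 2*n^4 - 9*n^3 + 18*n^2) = n^5 - 2*n^4 - 9*n^3 + 19*n^2 - 4*n - 21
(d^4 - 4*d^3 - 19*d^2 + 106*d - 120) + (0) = d^4 - 4*d^3 - 19*d^2 + 106*d - 120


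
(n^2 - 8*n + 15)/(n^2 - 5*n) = (n - 3)/n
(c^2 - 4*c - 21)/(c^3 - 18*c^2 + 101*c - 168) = (c + 3)/(c^2 - 11*c + 24)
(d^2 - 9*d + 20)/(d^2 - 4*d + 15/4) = 4*(d^2 - 9*d + 20)/(4*d^2 - 16*d + 15)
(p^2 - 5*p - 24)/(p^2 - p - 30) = (-p^2 + 5*p + 24)/(-p^2 + p + 30)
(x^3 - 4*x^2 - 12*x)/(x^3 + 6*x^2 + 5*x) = (x^2 - 4*x - 12)/(x^2 + 6*x + 5)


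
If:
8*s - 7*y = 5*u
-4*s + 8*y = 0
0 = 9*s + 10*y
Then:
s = 0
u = 0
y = 0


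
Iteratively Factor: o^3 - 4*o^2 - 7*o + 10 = (o - 1)*(o^2 - 3*o - 10) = (o - 1)*(o + 2)*(o - 5)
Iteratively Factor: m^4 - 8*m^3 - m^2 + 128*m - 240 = (m - 4)*(m^3 - 4*m^2 - 17*m + 60) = (m - 5)*(m - 4)*(m^2 + m - 12) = (m - 5)*(m - 4)*(m - 3)*(m + 4)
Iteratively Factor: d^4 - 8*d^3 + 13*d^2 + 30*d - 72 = (d - 3)*(d^3 - 5*d^2 - 2*d + 24) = (d - 4)*(d - 3)*(d^2 - d - 6) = (d - 4)*(d - 3)^2*(d + 2)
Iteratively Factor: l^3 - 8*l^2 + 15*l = (l - 3)*(l^2 - 5*l) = l*(l - 3)*(l - 5)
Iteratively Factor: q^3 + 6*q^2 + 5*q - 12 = (q - 1)*(q^2 + 7*q + 12) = (q - 1)*(q + 4)*(q + 3)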